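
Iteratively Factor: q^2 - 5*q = (q - 5)*(q)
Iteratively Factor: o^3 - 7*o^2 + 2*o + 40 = (o - 4)*(o^2 - 3*o - 10) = (o - 4)*(o + 2)*(o - 5)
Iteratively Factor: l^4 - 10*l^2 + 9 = (l + 3)*(l^3 - 3*l^2 - l + 3) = (l - 1)*(l + 3)*(l^2 - 2*l - 3) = (l - 3)*(l - 1)*(l + 3)*(l + 1)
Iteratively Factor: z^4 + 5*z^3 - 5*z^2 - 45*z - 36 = (z + 3)*(z^3 + 2*z^2 - 11*z - 12) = (z - 3)*(z + 3)*(z^2 + 5*z + 4) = (z - 3)*(z + 1)*(z + 3)*(z + 4)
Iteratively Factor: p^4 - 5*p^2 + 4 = (p - 1)*(p^3 + p^2 - 4*p - 4) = (p - 1)*(p + 1)*(p^2 - 4) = (p - 1)*(p + 1)*(p + 2)*(p - 2)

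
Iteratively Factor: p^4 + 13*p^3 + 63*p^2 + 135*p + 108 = (p + 4)*(p^3 + 9*p^2 + 27*p + 27) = (p + 3)*(p + 4)*(p^2 + 6*p + 9) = (p + 3)^2*(p + 4)*(p + 3)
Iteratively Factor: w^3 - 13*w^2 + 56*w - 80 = (w - 4)*(w^2 - 9*w + 20) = (w - 5)*(w - 4)*(w - 4)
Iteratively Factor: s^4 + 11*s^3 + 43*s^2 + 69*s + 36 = (s + 1)*(s^3 + 10*s^2 + 33*s + 36) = (s + 1)*(s + 3)*(s^2 + 7*s + 12) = (s + 1)*(s + 3)*(s + 4)*(s + 3)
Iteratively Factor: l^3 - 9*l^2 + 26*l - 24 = (l - 4)*(l^2 - 5*l + 6) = (l - 4)*(l - 3)*(l - 2)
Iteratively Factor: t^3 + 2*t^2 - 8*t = (t)*(t^2 + 2*t - 8) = t*(t + 4)*(t - 2)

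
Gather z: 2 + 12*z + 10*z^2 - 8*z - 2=10*z^2 + 4*z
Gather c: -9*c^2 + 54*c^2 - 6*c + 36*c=45*c^2 + 30*c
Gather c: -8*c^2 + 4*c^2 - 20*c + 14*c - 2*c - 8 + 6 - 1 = -4*c^2 - 8*c - 3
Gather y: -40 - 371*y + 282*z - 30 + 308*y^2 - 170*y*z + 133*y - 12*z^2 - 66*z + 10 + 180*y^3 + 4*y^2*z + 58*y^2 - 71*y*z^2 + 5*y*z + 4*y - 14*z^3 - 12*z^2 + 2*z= 180*y^3 + y^2*(4*z + 366) + y*(-71*z^2 - 165*z - 234) - 14*z^3 - 24*z^2 + 218*z - 60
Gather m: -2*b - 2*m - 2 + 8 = -2*b - 2*m + 6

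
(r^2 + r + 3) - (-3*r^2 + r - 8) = 4*r^2 + 11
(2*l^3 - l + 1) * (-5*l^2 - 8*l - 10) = -10*l^5 - 16*l^4 - 15*l^3 + 3*l^2 + 2*l - 10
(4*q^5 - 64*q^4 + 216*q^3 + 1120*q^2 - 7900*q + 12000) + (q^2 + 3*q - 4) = 4*q^5 - 64*q^4 + 216*q^3 + 1121*q^2 - 7897*q + 11996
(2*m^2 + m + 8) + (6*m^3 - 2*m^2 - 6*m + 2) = 6*m^3 - 5*m + 10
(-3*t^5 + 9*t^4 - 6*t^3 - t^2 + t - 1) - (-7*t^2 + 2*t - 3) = -3*t^5 + 9*t^4 - 6*t^3 + 6*t^2 - t + 2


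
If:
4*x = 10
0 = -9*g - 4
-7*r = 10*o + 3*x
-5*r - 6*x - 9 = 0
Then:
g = -4/9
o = 261/100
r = -24/5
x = 5/2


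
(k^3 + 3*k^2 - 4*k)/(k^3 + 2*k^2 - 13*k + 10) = k*(k + 4)/(k^2 + 3*k - 10)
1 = 1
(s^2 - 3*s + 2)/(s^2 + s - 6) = (s - 1)/(s + 3)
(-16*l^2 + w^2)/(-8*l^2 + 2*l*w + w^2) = (-4*l + w)/(-2*l + w)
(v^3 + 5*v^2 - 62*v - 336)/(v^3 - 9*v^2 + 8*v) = (v^2 + 13*v + 42)/(v*(v - 1))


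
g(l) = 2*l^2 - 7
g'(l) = 4*l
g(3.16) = 12.97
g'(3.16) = 12.64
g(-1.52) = -2.38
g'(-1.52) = -6.08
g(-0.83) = -5.62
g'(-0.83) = -3.32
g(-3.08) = 11.97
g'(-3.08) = -12.32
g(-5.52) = 53.94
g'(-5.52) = -22.08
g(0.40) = -6.68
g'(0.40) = 1.60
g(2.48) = 5.30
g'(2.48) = 9.92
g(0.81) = -5.69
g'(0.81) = 3.24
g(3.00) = 11.00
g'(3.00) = 12.00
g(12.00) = 281.00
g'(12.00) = 48.00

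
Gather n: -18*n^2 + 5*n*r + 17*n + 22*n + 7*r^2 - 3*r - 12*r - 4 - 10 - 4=-18*n^2 + n*(5*r + 39) + 7*r^2 - 15*r - 18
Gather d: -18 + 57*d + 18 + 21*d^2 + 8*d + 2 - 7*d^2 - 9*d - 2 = 14*d^2 + 56*d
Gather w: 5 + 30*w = 30*w + 5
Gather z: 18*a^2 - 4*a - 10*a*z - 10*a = 18*a^2 - 10*a*z - 14*a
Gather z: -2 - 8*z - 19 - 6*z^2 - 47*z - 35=-6*z^2 - 55*z - 56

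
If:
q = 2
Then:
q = 2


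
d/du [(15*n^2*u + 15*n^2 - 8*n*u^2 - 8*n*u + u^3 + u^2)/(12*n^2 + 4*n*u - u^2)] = (180*n^4 - 192*n^3*u - 156*n^3 + 19*n^2*u^2 + 54*n^2*u + 8*n*u^3 - 4*n*u^2 - u^4)/(144*n^4 + 96*n^3*u - 8*n^2*u^2 - 8*n*u^3 + u^4)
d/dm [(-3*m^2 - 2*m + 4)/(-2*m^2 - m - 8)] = (-m^2 + 64*m + 20)/(4*m^4 + 4*m^3 + 33*m^2 + 16*m + 64)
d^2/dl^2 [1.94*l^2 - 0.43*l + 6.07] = 3.88000000000000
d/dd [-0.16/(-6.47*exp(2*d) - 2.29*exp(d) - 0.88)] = (-2.0704*exp(d) - 0.3664)*exp(d)/(6.47*exp(2*d) + 2.29*exp(d) + 0.88)^2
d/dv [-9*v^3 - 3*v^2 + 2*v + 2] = -27*v^2 - 6*v + 2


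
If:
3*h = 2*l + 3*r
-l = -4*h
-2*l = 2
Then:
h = -1/4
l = -1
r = 5/12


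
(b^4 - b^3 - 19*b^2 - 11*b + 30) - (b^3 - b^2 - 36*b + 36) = b^4 - 2*b^3 - 18*b^2 + 25*b - 6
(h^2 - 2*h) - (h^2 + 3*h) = -5*h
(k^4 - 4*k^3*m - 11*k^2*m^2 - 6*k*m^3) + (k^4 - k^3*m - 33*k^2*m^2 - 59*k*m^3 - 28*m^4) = 2*k^4 - 5*k^3*m - 44*k^2*m^2 - 65*k*m^3 - 28*m^4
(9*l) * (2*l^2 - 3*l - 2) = 18*l^3 - 27*l^2 - 18*l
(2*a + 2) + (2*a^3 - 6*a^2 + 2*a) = 2*a^3 - 6*a^2 + 4*a + 2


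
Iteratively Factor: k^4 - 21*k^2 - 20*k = (k + 4)*(k^3 - 4*k^2 - 5*k) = k*(k + 4)*(k^2 - 4*k - 5) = k*(k + 1)*(k + 4)*(k - 5)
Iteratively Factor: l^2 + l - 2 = (l - 1)*(l + 2)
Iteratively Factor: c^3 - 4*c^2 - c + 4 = (c + 1)*(c^2 - 5*c + 4) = (c - 1)*(c + 1)*(c - 4)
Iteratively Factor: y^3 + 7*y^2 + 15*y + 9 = (y + 3)*(y^2 + 4*y + 3) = (y + 1)*(y + 3)*(y + 3)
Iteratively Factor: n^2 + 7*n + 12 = (n + 3)*(n + 4)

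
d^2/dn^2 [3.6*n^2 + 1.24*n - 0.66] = 7.20000000000000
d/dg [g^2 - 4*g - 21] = 2*g - 4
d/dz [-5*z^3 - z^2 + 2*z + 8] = -15*z^2 - 2*z + 2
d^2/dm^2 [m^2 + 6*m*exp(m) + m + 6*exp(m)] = 6*m*exp(m) + 18*exp(m) + 2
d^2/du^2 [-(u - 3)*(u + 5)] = -2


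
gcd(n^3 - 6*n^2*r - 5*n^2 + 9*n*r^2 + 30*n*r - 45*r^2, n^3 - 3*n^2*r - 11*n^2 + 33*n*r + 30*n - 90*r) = -n^2 + 3*n*r + 5*n - 15*r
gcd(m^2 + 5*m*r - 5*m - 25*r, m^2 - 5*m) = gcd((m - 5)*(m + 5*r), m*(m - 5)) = m - 5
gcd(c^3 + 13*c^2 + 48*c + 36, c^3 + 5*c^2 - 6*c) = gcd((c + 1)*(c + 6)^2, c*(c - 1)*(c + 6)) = c + 6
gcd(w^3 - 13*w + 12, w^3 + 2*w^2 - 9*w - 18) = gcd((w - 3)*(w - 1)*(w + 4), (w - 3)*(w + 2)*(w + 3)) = w - 3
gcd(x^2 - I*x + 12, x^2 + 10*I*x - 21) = x + 3*I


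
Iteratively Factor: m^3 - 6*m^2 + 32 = (m - 4)*(m^2 - 2*m - 8) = (m - 4)*(m + 2)*(m - 4)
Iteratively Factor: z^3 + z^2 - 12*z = (z)*(z^2 + z - 12) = z*(z + 4)*(z - 3)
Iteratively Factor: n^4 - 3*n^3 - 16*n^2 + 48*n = (n + 4)*(n^3 - 7*n^2 + 12*n) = (n - 3)*(n + 4)*(n^2 - 4*n) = (n - 4)*(n - 3)*(n + 4)*(n)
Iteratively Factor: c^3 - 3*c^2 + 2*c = (c - 2)*(c^2 - c) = c*(c - 2)*(c - 1)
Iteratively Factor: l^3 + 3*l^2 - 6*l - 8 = (l - 2)*(l^2 + 5*l + 4) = (l - 2)*(l + 1)*(l + 4)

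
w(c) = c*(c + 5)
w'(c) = 2*c + 5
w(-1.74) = -5.67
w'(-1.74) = 1.52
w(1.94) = 13.46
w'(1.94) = 8.88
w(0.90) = 5.31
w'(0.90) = 6.80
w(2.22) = 16.03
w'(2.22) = 9.44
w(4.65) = 44.87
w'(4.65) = 14.30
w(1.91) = 13.20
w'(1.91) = 8.82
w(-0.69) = -2.97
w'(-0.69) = 3.62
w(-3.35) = -5.53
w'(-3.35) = -1.70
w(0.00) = 0.00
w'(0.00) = 5.00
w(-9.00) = 36.00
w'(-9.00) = -13.00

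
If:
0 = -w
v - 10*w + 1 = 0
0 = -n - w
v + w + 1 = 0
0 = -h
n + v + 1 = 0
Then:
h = 0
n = 0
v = -1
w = 0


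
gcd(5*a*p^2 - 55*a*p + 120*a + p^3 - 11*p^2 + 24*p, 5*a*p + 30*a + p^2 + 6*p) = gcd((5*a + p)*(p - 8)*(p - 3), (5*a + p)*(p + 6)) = 5*a + p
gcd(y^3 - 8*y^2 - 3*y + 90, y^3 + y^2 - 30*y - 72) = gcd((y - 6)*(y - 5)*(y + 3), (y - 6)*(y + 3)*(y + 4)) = y^2 - 3*y - 18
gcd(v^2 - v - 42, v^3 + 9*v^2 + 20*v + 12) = v + 6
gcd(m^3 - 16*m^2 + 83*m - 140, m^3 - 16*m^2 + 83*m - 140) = m^3 - 16*m^2 + 83*m - 140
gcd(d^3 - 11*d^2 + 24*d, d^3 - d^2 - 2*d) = d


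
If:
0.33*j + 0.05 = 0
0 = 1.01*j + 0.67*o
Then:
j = -0.15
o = 0.23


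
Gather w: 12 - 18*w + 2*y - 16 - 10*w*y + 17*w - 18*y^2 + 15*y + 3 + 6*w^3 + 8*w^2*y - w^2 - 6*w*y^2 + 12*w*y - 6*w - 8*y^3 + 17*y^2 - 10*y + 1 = 6*w^3 + w^2*(8*y - 1) + w*(-6*y^2 + 2*y - 7) - 8*y^3 - y^2 + 7*y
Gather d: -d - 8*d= -9*d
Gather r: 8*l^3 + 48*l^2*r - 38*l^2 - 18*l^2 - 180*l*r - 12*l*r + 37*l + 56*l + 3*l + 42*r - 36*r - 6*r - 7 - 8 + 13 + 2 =8*l^3 - 56*l^2 + 96*l + r*(48*l^2 - 192*l)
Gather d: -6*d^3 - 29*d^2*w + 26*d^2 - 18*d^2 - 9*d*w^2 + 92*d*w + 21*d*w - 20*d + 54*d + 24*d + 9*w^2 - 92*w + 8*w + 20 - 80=-6*d^3 + d^2*(8 - 29*w) + d*(-9*w^2 + 113*w + 58) + 9*w^2 - 84*w - 60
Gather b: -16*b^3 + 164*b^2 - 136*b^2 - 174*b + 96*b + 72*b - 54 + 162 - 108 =-16*b^3 + 28*b^2 - 6*b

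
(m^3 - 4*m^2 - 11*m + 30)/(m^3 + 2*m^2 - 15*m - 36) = (m^2 - 7*m + 10)/(m^2 - m - 12)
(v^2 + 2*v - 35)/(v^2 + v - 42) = (v - 5)/(v - 6)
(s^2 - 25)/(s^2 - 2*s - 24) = (25 - s^2)/(-s^2 + 2*s + 24)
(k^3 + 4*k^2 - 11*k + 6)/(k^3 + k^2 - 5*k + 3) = (k + 6)/(k + 3)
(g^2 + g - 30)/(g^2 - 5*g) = (g + 6)/g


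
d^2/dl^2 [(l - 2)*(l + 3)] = 2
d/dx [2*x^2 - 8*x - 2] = 4*x - 8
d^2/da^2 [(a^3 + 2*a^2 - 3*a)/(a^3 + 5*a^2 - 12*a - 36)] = 6*(-a^6 + 9*a^5 + 81*a^4 + 279*a^3 + 576*a^2 + 756*a + 1296)/(a^9 + 15*a^8 + 39*a^7 - 343*a^6 - 1548*a^5 + 2052*a^4 + 15120*a^3 + 3888*a^2 - 46656*a - 46656)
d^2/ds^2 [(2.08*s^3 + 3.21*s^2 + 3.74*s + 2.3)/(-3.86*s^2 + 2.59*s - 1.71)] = (-2.8421709430404e-14*s^5 - 176.079516*s^3 - 23.214252*s^2 + 249.588816*s - 52.395394)/(57.512456*s^6 - 115.769892*s^5 + 154.114746*s^4 - 119.947303*s^3 + 68.273631*s^2 - 22.720257*s + 5.000211)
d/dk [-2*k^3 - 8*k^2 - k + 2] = -6*k^2 - 16*k - 1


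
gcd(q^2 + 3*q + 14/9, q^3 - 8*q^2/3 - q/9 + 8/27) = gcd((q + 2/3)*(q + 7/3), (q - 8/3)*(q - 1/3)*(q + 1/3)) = 1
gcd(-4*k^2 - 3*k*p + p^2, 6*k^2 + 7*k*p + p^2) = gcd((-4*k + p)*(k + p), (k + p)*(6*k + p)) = k + p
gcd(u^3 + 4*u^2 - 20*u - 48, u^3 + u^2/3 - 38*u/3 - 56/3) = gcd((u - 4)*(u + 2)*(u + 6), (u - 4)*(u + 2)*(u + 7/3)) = u^2 - 2*u - 8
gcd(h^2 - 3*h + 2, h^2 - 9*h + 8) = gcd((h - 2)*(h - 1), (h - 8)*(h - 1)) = h - 1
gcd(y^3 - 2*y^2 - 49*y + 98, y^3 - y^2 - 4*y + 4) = y - 2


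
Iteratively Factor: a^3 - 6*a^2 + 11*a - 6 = (a - 3)*(a^2 - 3*a + 2) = (a - 3)*(a - 1)*(a - 2)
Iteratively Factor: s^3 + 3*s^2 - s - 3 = (s + 1)*(s^2 + 2*s - 3) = (s - 1)*(s + 1)*(s + 3)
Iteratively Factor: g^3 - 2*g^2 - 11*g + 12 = (g - 1)*(g^2 - g - 12) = (g - 4)*(g - 1)*(g + 3)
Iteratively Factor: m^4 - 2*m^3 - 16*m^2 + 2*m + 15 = (m + 3)*(m^3 - 5*m^2 - m + 5) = (m - 5)*(m + 3)*(m^2 - 1) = (m - 5)*(m - 1)*(m + 3)*(m + 1)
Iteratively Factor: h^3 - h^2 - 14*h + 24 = (h - 2)*(h^2 + h - 12) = (h - 3)*(h - 2)*(h + 4)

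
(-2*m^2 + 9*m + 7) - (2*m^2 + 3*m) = -4*m^2 + 6*m + 7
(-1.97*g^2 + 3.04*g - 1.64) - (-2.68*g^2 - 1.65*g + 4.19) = 0.71*g^2 + 4.69*g - 5.83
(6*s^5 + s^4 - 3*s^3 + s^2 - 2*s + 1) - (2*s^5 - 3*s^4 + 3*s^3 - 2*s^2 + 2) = 4*s^5 + 4*s^4 - 6*s^3 + 3*s^2 - 2*s - 1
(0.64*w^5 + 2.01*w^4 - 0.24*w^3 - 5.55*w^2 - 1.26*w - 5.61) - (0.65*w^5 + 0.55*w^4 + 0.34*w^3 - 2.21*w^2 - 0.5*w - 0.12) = -0.01*w^5 + 1.46*w^4 - 0.58*w^3 - 3.34*w^2 - 0.76*w - 5.49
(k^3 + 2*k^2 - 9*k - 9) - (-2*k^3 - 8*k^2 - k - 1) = 3*k^3 + 10*k^2 - 8*k - 8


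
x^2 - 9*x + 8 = (x - 8)*(x - 1)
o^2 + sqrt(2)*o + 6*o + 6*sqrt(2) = (o + 6)*(o + sqrt(2))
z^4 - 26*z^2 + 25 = (z - 5)*(z - 1)*(z + 1)*(z + 5)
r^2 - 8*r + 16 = (r - 4)^2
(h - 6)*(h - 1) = h^2 - 7*h + 6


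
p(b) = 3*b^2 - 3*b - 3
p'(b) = 6*b - 3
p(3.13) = 17.00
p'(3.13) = 15.78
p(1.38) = -1.43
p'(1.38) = 5.28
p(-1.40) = 7.08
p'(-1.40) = -11.40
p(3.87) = 30.32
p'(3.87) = 20.22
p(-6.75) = 153.94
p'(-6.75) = -43.50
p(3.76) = 28.13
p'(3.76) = 19.56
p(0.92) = -3.22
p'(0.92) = 2.52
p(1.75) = 0.94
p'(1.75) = 7.50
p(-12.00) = 465.00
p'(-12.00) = -75.00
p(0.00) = -3.00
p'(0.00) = -3.00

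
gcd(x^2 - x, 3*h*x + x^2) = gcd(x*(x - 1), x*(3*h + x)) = x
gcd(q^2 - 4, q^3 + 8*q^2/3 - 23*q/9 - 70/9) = q + 2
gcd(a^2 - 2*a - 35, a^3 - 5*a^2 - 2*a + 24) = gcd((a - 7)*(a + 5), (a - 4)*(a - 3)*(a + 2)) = 1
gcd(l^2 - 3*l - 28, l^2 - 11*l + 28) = l - 7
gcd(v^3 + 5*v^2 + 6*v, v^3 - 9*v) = v^2 + 3*v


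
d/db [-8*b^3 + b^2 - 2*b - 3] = -24*b^2 + 2*b - 2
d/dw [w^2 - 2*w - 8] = 2*w - 2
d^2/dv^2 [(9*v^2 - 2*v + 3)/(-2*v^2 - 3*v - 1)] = 4*(31*v^3 + 9*v^2 - 33*v - 18)/(8*v^6 + 36*v^5 + 66*v^4 + 63*v^3 + 33*v^2 + 9*v + 1)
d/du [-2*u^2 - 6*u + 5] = -4*u - 6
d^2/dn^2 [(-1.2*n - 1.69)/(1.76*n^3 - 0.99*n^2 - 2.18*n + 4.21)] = (-22.30272*n^5 - 50.274048*n^4 + 35.553936*n^3 + 135.665178*n^2 + 23.240316*n - 52.177334)/(5.451776*n^9 - 9.199872*n^8 - 15.083376*n^7 + 60.942981*n^6 - 25.330206*n^5 - 98.653533*n^4 + 137.739148*n^3 + 7.382235*n^2 - 115.915614*n + 74.618461)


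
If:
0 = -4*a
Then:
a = 0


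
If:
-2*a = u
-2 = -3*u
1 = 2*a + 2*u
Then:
No Solution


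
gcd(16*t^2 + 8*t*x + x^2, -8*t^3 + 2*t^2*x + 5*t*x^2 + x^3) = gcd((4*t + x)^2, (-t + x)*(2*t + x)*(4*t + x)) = 4*t + x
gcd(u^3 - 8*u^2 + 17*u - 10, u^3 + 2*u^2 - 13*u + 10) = u^2 - 3*u + 2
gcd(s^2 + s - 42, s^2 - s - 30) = s - 6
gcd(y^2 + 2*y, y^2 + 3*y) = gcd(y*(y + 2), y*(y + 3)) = y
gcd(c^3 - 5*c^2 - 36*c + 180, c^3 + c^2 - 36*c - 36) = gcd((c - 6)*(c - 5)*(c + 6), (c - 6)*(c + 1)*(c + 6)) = c^2 - 36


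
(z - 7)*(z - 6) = z^2 - 13*z + 42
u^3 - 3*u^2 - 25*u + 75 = (u - 5)*(u - 3)*(u + 5)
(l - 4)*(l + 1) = l^2 - 3*l - 4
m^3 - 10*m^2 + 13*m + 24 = (m - 8)*(m - 3)*(m + 1)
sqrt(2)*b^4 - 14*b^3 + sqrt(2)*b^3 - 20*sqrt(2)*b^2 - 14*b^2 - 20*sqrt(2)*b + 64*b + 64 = (b - 8*sqrt(2))*(b - sqrt(2))*(b + 2*sqrt(2))*(sqrt(2)*b + sqrt(2))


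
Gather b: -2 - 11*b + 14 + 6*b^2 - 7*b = 6*b^2 - 18*b + 12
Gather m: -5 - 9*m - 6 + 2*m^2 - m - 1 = 2*m^2 - 10*m - 12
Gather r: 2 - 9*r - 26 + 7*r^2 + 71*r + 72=7*r^2 + 62*r + 48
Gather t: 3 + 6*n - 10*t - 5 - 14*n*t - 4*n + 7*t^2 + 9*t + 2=2*n + 7*t^2 + t*(-14*n - 1)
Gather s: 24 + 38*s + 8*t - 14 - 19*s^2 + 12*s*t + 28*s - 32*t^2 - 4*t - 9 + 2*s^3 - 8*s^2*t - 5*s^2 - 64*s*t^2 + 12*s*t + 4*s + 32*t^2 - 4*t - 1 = 2*s^3 + s^2*(-8*t - 24) + s*(-64*t^2 + 24*t + 70)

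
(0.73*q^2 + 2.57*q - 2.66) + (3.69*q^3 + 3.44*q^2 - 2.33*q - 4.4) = 3.69*q^3 + 4.17*q^2 + 0.24*q - 7.06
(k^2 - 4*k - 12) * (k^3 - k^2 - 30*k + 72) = k^5 - 5*k^4 - 38*k^3 + 204*k^2 + 72*k - 864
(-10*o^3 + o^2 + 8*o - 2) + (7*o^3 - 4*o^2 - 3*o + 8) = -3*o^3 - 3*o^2 + 5*o + 6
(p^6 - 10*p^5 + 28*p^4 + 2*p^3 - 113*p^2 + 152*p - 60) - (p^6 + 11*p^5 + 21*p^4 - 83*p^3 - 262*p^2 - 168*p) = -21*p^5 + 7*p^4 + 85*p^3 + 149*p^2 + 320*p - 60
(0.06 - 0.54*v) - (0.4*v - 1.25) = 1.31 - 0.94*v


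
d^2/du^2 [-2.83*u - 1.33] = 0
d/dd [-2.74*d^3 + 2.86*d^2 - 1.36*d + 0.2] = -8.22*d^2 + 5.72*d - 1.36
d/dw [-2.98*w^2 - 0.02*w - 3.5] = -5.96*w - 0.02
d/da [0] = 0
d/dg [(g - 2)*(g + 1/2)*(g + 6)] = 3*g^2 + 9*g - 10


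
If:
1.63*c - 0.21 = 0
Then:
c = 0.13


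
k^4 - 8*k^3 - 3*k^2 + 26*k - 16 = (k - 8)*(k - 1)^2*(k + 2)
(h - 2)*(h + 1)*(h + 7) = h^3 + 6*h^2 - 9*h - 14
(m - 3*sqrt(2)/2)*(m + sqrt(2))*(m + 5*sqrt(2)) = m^3 + 9*sqrt(2)*m^2/2 - 8*m - 15*sqrt(2)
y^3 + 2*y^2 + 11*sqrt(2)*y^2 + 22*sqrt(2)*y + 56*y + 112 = (y + 2)*(y + 4*sqrt(2))*(y + 7*sqrt(2))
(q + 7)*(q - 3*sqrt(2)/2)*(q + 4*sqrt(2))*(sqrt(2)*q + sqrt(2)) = sqrt(2)*q^4 + 5*q^3 + 8*sqrt(2)*q^3 - 5*sqrt(2)*q^2 + 40*q^2 - 96*sqrt(2)*q + 35*q - 84*sqrt(2)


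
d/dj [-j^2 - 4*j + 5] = -2*j - 4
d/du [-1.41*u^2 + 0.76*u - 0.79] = 0.76 - 2.82*u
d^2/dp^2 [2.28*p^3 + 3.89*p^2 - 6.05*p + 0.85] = 13.68*p + 7.78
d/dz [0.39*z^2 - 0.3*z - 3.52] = 0.78*z - 0.3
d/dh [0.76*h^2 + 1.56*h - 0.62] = 1.52*h + 1.56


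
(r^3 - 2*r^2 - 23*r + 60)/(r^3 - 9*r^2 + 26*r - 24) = (r + 5)/(r - 2)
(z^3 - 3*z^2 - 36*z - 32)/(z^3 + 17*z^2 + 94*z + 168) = (z^2 - 7*z - 8)/(z^2 + 13*z + 42)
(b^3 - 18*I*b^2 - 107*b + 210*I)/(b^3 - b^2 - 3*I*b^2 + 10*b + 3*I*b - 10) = (b^2 - 13*I*b - 42)/(b^2 + b*(-1 + 2*I) - 2*I)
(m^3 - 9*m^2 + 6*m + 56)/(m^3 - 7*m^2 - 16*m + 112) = (m + 2)/(m + 4)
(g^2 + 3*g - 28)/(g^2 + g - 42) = (g - 4)/(g - 6)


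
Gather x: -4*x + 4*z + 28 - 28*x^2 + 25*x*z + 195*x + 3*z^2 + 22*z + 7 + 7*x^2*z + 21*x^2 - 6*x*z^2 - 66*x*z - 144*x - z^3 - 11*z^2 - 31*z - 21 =x^2*(7*z - 7) + x*(-6*z^2 - 41*z + 47) - z^3 - 8*z^2 - 5*z + 14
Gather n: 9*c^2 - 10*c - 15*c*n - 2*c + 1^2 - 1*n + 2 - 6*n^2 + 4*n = 9*c^2 - 12*c - 6*n^2 + n*(3 - 15*c) + 3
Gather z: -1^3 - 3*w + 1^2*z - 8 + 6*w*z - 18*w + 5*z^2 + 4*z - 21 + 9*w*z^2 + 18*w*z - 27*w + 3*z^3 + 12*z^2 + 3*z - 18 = -48*w + 3*z^3 + z^2*(9*w + 17) + z*(24*w + 8) - 48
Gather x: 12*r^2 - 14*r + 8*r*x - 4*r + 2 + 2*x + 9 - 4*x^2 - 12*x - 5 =12*r^2 - 18*r - 4*x^2 + x*(8*r - 10) + 6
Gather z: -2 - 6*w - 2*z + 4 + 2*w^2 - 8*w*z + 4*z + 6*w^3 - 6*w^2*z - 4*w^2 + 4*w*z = 6*w^3 - 2*w^2 - 6*w + z*(-6*w^2 - 4*w + 2) + 2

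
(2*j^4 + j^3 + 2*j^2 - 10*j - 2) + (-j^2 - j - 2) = 2*j^4 + j^3 + j^2 - 11*j - 4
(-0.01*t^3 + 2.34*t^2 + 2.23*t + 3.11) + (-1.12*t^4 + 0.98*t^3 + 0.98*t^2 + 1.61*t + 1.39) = -1.12*t^4 + 0.97*t^3 + 3.32*t^2 + 3.84*t + 4.5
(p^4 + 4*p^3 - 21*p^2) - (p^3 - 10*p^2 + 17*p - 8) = p^4 + 3*p^3 - 11*p^2 - 17*p + 8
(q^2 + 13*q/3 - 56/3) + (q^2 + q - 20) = 2*q^2 + 16*q/3 - 116/3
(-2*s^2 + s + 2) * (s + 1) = -2*s^3 - s^2 + 3*s + 2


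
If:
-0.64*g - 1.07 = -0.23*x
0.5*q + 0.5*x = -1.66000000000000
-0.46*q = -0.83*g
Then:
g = -1.74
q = -3.14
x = -0.18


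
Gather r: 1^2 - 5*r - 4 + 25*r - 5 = 20*r - 8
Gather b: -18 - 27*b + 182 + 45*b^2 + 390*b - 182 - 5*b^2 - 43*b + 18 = 40*b^2 + 320*b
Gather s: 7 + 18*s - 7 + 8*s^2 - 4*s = 8*s^2 + 14*s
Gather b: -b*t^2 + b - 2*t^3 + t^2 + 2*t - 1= b*(1 - t^2) - 2*t^3 + t^2 + 2*t - 1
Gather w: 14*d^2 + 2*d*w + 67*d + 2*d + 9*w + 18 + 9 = 14*d^2 + 69*d + w*(2*d + 9) + 27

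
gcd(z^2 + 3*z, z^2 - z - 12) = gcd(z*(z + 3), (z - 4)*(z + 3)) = z + 3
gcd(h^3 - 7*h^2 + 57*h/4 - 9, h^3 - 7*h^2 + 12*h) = h - 4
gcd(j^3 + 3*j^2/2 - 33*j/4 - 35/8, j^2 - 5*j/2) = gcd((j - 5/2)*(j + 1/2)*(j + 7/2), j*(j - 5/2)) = j - 5/2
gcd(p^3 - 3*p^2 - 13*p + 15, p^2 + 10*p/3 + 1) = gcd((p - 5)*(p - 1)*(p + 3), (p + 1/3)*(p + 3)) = p + 3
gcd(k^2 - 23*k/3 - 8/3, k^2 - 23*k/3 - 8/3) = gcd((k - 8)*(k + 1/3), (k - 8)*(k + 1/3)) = k^2 - 23*k/3 - 8/3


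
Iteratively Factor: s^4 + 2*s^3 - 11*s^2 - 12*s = (s - 3)*(s^3 + 5*s^2 + 4*s) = (s - 3)*(s + 1)*(s^2 + 4*s) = (s - 3)*(s + 1)*(s + 4)*(s)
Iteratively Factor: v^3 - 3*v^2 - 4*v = (v - 4)*(v^2 + v) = v*(v - 4)*(v + 1)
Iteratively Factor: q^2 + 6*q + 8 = (q + 4)*(q + 2)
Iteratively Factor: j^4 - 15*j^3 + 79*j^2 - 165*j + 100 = (j - 4)*(j^3 - 11*j^2 + 35*j - 25) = (j - 5)*(j - 4)*(j^2 - 6*j + 5) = (j - 5)*(j - 4)*(j - 1)*(j - 5)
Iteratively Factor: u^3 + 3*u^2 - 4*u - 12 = (u + 2)*(u^2 + u - 6) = (u + 2)*(u + 3)*(u - 2)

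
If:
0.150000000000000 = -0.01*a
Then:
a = -15.00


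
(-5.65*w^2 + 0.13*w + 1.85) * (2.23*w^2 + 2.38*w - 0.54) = -12.5995*w^4 - 13.1571*w^3 + 7.4859*w^2 + 4.3328*w - 0.999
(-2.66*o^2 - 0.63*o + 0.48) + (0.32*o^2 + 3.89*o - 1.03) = -2.34*o^2 + 3.26*o - 0.55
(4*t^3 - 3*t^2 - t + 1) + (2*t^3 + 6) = 6*t^3 - 3*t^2 - t + 7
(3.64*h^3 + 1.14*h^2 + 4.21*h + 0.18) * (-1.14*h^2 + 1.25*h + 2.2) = -4.1496*h^5 + 3.2504*h^4 + 4.6336*h^3 + 7.5653*h^2 + 9.487*h + 0.396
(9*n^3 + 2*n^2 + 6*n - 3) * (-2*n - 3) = -18*n^4 - 31*n^3 - 18*n^2 - 12*n + 9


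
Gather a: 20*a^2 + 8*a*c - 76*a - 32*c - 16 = 20*a^2 + a*(8*c - 76) - 32*c - 16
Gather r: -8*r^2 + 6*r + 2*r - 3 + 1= -8*r^2 + 8*r - 2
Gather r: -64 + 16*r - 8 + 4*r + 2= 20*r - 70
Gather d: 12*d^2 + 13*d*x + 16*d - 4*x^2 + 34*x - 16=12*d^2 + d*(13*x + 16) - 4*x^2 + 34*x - 16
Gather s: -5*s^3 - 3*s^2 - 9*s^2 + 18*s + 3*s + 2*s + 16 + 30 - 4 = -5*s^3 - 12*s^2 + 23*s + 42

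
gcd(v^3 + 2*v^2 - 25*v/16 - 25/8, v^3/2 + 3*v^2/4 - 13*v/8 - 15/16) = 1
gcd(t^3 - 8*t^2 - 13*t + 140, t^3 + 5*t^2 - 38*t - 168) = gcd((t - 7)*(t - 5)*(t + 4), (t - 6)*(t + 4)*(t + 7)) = t + 4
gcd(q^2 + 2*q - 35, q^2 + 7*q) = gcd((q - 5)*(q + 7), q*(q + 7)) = q + 7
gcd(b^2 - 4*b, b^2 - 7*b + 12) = b - 4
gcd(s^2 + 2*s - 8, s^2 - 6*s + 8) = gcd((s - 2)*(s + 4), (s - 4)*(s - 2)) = s - 2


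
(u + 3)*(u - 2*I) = u^2 + 3*u - 2*I*u - 6*I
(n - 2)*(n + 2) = n^2 - 4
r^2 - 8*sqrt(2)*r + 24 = (r - 6*sqrt(2))*(r - 2*sqrt(2))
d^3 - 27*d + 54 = (d - 3)^2*(d + 6)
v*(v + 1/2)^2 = v^3 + v^2 + v/4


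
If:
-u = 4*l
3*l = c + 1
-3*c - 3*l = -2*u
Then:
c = -11/20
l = 3/20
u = -3/5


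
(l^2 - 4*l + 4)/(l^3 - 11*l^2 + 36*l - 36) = (l - 2)/(l^2 - 9*l + 18)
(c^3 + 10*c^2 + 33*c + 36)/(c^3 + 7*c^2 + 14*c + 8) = (c^2 + 6*c + 9)/(c^2 + 3*c + 2)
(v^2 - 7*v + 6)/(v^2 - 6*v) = (v - 1)/v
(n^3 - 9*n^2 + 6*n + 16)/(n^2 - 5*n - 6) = (n^2 - 10*n + 16)/(n - 6)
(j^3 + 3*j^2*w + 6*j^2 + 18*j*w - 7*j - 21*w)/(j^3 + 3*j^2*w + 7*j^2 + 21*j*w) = (j - 1)/j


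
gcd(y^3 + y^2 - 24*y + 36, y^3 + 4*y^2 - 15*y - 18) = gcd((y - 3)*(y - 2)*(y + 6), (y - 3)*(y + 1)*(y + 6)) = y^2 + 3*y - 18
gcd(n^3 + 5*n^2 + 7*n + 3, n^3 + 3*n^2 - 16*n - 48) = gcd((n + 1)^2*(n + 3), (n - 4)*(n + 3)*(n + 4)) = n + 3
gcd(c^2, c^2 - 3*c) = c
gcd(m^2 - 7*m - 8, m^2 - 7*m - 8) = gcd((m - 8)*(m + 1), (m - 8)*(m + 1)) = m^2 - 7*m - 8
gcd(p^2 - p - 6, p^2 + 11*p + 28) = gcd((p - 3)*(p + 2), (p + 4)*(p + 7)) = 1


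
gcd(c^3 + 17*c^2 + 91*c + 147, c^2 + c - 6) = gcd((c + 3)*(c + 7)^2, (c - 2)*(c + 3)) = c + 3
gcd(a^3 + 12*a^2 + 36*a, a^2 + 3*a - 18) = a + 6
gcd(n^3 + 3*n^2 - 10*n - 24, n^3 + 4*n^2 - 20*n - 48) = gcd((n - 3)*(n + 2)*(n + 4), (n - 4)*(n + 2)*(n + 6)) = n + 2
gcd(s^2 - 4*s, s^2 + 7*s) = s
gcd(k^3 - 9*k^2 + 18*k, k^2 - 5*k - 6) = k - 6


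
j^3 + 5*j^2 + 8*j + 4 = (j + 1)*(j + 2)^2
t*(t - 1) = t^2 - t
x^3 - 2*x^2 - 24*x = x*(x - 6)*(x + 4)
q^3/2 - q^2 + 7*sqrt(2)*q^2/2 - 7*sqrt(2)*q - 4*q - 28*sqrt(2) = (q/2 + 1)*(q - 4)*(q + 7*sqrt(2))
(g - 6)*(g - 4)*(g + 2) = g^3 - 8*g^2 + 4*g + 48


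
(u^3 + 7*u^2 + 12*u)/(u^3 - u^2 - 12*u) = (u + 4)/(u - 4)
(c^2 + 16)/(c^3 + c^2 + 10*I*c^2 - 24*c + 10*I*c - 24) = (c - 4*I)/(c^2 + c*(1 + 6*I) + 6*I)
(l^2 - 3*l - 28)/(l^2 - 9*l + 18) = (l^2 - 3*l - 28)/(l^2 - 9*l + 18)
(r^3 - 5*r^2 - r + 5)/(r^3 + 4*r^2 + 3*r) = (r^2 - 6*r + 5)/(r*(r + 3))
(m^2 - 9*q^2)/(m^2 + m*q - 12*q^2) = (m + 3*q)/(m + 4*q)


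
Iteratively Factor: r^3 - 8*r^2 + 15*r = (r)*(r^2 - 8*r + 15) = r*(r - 5)*(r - 3)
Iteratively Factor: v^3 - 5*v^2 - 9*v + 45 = (v - 3)*(v^2 - 2*v - 15) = (v - 3)*(v + 3)*(v - 5)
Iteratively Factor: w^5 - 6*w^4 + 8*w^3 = (w)*(w^4 - 6*w^3 + 8*w^2) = w^2*(w^3 - 6*w^2 + 8*w) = w^3*(w^2 - 6*w + 8) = w^3*(w - 4)*(w - 2)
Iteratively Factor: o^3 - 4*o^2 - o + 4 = (o - 4)*(o^2 - 1) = (o - 4)*(o + 1)*(o - 1)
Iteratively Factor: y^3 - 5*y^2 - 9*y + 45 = (y + 3)*(y^2 - 8*y + 15) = (y - 3)*(y + 3)*(y - 5)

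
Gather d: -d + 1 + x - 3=-d + x - 2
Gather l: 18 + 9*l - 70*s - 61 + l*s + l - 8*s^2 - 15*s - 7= l*(s + 10) - 8*s^2 - 85*s - 50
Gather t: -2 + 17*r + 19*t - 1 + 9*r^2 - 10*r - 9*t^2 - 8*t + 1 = 9*r^2 + 7*r - 9*t^2 + 11*t - 2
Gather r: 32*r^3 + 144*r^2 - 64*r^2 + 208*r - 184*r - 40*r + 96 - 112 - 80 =32*r^3 + 80*r^2 - 16*r - 96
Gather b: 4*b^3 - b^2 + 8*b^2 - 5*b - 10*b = 4*b^3 + 7*b^2 - 15*b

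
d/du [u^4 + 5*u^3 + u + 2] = 4*u^3 + 15*u^2 + 1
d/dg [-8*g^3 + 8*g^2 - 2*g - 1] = -24*g^2 + 16*g - 2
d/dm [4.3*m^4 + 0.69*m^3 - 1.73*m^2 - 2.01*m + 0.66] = 17.2*m^3 + 2.07*m^2 - 3.46*m - 2.01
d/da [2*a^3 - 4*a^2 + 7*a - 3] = 6*a^2 - 8*a + 7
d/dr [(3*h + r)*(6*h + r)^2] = 3*(4*h + r)*(6*h + r)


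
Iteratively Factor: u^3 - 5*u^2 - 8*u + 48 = (u + 3)*(u^2 - 8*u + 16) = (u - 4)*(u + 3)*(u - 4)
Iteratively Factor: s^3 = (s)*(s^2) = s^2*(s)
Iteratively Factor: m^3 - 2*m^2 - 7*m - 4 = (m + 1)*(m^2 - 3*m - 4) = (m + 1)^2*(m - 4)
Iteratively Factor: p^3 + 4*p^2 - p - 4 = (p - 1)*(p^2 + 5*p + 4) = (p - 1)*(p + 4)*(p + 1)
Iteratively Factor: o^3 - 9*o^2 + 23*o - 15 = (o - 1)*(o^2 - 8*o + 15) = (o - 3)*(o - 1)*(o - 5)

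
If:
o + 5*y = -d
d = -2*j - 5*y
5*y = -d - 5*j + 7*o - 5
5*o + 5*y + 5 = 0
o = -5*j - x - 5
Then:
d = 95/11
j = 5/11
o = 10/11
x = -90/11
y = -21/11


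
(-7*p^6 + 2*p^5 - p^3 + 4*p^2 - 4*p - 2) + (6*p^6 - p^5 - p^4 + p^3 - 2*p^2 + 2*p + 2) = -p^6 + p^5 - p^4 + 2*p^2 - 2*p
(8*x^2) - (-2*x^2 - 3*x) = 10*x^2 + 3*x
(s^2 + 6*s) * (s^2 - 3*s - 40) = s^4 + 3*s^3 - 58*s^2 - 240*s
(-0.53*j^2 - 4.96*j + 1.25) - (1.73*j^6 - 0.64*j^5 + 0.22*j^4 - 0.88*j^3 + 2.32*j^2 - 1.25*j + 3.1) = -1.73*j^6 + 0.64*j^5 - 0.22*j^4 + 0.88*j^3 - 2.85*j^2 - 3.71*j - 1.85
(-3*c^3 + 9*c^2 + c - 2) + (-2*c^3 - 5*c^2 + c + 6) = -5*c^3 + 4*c^2 + 2*c + 4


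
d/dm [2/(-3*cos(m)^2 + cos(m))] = 2*(sin(m)/cos(m)^2 - 6*tan(m))/(3*cos(m) - 1)^2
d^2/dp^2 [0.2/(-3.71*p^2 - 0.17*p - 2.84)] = (5.50564*p^2 + 0.25228*p - 0.2*(7.42*p + 0.17)*(14.84*p + 0.34) + 4.21456)/(3.71*p^2 + 0.17*p + 2.84)^3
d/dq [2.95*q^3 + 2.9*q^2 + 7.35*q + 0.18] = 8.85*q^2 + 5.8*q + 7.35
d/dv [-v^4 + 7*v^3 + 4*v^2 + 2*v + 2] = -4*v^3 + 21*v^2 + 8*v + 2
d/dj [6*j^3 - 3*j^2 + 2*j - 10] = 18*j^2 - 6*j + 2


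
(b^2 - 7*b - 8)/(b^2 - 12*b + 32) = (b + 1)/(b - 4)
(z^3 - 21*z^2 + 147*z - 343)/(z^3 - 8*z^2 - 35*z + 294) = (z - 7)/(z + 6)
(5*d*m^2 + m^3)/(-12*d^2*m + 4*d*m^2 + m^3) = m*(5*d + m)/(-12*d^2 + 4*d*m + m^2)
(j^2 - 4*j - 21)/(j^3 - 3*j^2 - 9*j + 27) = (j - 7)/(j^2 - 6*j + 9)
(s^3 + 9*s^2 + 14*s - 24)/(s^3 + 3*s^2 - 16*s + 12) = (s + 4)/(s - 2)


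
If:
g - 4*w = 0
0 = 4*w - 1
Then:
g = 1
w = 1/4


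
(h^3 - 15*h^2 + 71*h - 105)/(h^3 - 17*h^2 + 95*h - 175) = (h - 3)/(h - 5)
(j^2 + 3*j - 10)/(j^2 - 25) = (j - 2)/(j - 5)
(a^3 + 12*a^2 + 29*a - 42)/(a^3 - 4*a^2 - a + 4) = (a^2 + 13*a + 42)/(a^2 - 3*a - 4)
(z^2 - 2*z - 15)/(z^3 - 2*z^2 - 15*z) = 1/z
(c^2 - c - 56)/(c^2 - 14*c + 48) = (c + 7)/(c - 6)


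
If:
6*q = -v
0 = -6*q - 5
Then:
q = -5/6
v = 5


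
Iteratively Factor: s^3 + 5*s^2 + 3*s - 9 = (s - 1)*(s^2 + 6*s + 9) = (s - 1)*(s + 3)*(s + 3)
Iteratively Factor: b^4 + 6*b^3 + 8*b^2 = (b + 2)*(b^3 + 4*b^2) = b*(b + 2)*(b^2 + 4*b) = b^2*(b + 2)*(b + 4)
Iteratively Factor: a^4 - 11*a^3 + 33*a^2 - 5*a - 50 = (a + 1)*(a^3 - 12*a^2 + 45*a - 50) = (a - 5)*(a + 1)*(a^2 - 7*a + 10) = (a - 5)^2*(a + 1)*(a - 2)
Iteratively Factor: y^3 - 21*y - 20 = (y - 5)*(y^2 + 5*y + 4) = (y - 5)*(y + 4)*(y + 1)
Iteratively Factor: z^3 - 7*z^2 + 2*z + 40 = (z + 2)*(z^2 - 9*z + 20) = (z - 5)*(z + 2)*(z - 4)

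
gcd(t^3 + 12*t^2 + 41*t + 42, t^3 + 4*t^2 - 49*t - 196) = t + 7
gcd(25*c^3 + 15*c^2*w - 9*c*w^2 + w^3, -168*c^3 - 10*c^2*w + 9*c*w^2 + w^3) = 1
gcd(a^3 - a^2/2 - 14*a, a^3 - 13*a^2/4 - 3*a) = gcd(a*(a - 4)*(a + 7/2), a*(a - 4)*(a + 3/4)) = a^2 - 4*a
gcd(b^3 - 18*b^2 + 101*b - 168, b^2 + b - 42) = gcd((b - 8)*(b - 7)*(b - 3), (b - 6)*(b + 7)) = 1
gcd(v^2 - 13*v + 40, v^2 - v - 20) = v - 5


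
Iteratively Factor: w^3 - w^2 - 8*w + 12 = (w - 2)*(w^2 + w - 6) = (w - 2)*(w + 3)*(w - 2)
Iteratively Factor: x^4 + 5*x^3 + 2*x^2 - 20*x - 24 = (x + 2)*(x^3 + 3*x^2 - 4*x - 12) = (x - 2)*(x + 2)*(x^2 + 5*x + 6) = (x - 2)*(x + 2)*(x + 3)*(x + 2)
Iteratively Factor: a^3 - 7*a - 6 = (a + 2)*(a^2 - 2*a - 3) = (a + 1)*(a + 2)*(a - 3)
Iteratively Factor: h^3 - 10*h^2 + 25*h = (h - 5)*(h^2 - 5*h) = h*(h - 5)*(h - 5)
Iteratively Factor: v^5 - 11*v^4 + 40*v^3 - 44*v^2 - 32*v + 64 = (v - 2)*(v^4 - 9*v^3 + 22*v^2 - 32) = (v - 4)*(v - 2)*(v^3 - 5*v^2 + 2*v + 8) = (v - 4)*(v - 2)^2*(v^2 - 3*v - 4) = (v - 4)^2*(v - 2)^2*(v + 1)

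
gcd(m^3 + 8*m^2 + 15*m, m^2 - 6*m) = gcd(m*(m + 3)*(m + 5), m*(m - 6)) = m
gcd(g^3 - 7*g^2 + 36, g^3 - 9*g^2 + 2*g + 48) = g^2 - g - 6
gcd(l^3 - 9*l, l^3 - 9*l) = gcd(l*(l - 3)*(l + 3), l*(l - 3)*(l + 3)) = l^3 - 9*l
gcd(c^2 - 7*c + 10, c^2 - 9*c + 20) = c - 5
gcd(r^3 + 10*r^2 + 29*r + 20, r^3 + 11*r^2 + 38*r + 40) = r^2 + 9*r + 20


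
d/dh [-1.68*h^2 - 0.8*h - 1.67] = -3.36*h - 0.8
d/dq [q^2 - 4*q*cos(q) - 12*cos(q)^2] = 4*q*sin(q) + 2*q + 12*sin(2*q) - 4*cos(q)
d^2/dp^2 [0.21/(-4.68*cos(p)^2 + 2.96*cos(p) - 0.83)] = (18.398016*(1 - cos(p)^2)^2 - 8.727264*cos(p)^3 + 7.77604799999999*cos(p)^2 + 17.970456*cos(p) - 20.44644)/(4.68*cos(p)^2 - 2.96*cos(p) + 0.83)^3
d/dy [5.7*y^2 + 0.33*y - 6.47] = 11.4*y + 0.33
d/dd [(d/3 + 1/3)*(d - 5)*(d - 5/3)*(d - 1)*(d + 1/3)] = 5*d^4/3 - 76*d^3/9 + 46*d^2/9 + 164*d/27 - 55/27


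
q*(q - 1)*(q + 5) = q^3 + 4*q^2 - 5*q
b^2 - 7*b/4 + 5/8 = (b - 5/4)*(b - 1/2)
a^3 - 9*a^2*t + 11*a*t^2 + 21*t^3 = (a - 7*t)*(a - 3*t)*(a + t)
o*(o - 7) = o^2 - 7*o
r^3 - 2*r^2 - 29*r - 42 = (r - 7)*(r + 2)*(r + 3)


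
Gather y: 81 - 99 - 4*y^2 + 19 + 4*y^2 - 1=0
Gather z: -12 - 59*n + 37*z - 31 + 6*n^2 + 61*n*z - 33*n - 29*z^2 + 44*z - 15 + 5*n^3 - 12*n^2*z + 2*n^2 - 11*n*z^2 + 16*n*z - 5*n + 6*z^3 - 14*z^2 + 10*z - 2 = 5*n^3 + 8*n^2 - 97*n + 6*z^3 + z^2*(-11*n - 43) + z*(-12*n^2 + 77*n + 91) - 60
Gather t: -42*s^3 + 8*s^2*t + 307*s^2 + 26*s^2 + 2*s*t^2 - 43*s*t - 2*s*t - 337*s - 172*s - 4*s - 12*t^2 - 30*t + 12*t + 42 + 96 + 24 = -42*s^3 + 333*s^2 - 513*s + t^2*(2*s - 12) + t*(8*s^2 - 45*s - 18) + 162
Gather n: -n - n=-2*n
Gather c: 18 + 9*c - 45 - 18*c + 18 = -9*c - 9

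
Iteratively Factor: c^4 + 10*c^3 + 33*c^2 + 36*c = (c + 3)*(c^3 + 7*c^2 + 12*c) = (c + 3)^2*(c^2 + 4*c) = c*(c + 3)^2*(c + 4)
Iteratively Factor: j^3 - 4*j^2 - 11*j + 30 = (j + 3)*(j^2 - 7*j + 10) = (j - 2)*(j + 3)*(j - 5)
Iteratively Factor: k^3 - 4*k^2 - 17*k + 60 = (k + 4)*(k^2 - 8*k + 15) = (k - 5)*(k + 4)*(k - 3)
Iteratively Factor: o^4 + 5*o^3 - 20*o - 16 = (o + 2)*(o^3 + 3*o^2 - 6*o - 8) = (o + 1)*(o + 2)*(o^2 + 2*o - 8) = (o - 2)*(o + 1)*(o + 2)*(o + 4)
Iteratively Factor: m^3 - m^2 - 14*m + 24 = (m - 3)*(m^2 + 2*m - 8) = (m - 3)*(m - 2)*(m + 4)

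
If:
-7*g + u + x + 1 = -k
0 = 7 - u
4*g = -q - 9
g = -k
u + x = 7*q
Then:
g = -31/18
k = 31/18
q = -19/9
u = 7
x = -196/9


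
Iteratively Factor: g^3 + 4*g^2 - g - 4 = (g + 1)*(g^2 + 3*g - 4) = (g - 1)*(g + 1)*(g + 4)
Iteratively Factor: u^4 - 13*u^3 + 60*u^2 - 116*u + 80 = (u - 2)*(u^3 - 11*u^2 + 38*u - 40) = (u - 5)*(u - 2)*(u^2 - 6*u + 8) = (u - 5)*(u - 2)^2*(u - 4)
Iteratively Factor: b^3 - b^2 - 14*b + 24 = (b + 4)*(b^2 - 5*b + 6) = (b - 2)*(b + 4)*(b - 3)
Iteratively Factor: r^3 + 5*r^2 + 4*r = (r)*(r^2 + 5*r + 4) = r*(r + 4)*(r + 1)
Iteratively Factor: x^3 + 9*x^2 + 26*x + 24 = (x + 2)*(x^2 + 7*x + 12) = (x + 2)*(x + 4)*(x + 3)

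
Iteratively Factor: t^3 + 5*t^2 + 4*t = (t)*(t^2 + 5*t + 4) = t*(t + 4)*(t + 1)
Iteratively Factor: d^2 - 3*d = (d - 3)*(d)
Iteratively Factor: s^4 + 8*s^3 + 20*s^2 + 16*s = (s)*(s^3 + 8*s^2 + 20*s + 16) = s*(s + 4)*(s^2 + 4*s + 4) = s*(s + 2)*(s + 4)*(s + 2)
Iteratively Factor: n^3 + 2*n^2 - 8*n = (n - 2)*(n^2 + 4*n) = n*(n - 2)*(n + 4)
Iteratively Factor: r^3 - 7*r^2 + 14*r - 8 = (r - 1)*(r^2 - 6*r + 8) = (r - 4)*(r - 1)*(r - 2)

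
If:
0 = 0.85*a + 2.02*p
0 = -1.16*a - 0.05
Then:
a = -0.04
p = 0.02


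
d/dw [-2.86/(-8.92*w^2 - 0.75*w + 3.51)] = (-51.0224*w - 2.145)/(8.92*w^2 + 0.75*w - 3.51)^2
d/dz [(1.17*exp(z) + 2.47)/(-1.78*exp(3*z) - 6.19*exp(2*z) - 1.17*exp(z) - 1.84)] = (4.1652*exp(3*z) + 20.4321*exp(2*z) + 30.5786*exp(z) + 0.7371)*exp(z)/(3.1684*exp(6*z) + 22.0364*exp(5*z) + 42.4813*exp(4*z) + 21.035*exp(3*z) + 24.1481*exp(2*z) + 4.3056*exp(z) + 3.3856)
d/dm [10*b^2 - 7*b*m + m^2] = -7*b + 2*m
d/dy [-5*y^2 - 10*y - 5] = -10*y - 10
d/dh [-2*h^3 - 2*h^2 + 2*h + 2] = -6*h^2 - 4*h + 2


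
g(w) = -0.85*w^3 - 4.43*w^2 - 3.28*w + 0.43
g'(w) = -2.55*w^2 - 8.86*w - 3.28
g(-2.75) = -6.37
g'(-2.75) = 1.80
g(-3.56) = -5.69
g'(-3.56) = -4.06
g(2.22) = -37.98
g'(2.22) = -35.52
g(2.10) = -33.87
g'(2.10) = -33.13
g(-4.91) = 10.35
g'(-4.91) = -21.25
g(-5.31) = 20.20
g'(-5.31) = -28.13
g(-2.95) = -6.62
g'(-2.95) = 0.67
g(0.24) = -0.62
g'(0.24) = -5.55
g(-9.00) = 290.77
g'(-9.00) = -130.09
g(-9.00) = 290.77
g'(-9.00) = -130.09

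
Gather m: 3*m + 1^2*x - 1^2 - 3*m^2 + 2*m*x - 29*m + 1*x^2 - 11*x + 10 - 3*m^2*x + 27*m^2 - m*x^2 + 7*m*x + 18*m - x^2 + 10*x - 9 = m^2*(24 - 3*x) + m*(-x^2 + 9*x - 8)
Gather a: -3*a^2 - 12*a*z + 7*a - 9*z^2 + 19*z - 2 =-3*a^2 + a*(7 - 12*z) - 9*z^2 + 19*z - 2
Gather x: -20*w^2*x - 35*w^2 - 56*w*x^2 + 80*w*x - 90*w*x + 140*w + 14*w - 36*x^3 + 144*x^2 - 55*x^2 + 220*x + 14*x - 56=-35*w^2 + 154*w - 36*x^3 + x^2*(89 - 56*w) + x*(-20*w^2 - 10*w + 234) - 56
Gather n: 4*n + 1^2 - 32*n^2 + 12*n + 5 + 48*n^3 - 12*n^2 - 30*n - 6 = 48*n^3 - 44*n^2 - 14*n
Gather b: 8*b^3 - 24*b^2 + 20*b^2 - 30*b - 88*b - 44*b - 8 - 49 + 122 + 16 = 8*b^3 - 4*b^2 - 162*b + 81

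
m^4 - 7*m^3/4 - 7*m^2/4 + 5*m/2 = m*(m - 2)*(m - 1)*(m + 5/4)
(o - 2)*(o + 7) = o^2 + 5*o - 14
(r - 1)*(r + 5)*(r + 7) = r^3 + 11*r^2 + 23*r - 35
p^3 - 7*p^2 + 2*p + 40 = (p - 5)*(p - 4)*(p + 2)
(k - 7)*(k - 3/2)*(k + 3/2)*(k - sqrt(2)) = k^4 - 7*k^3 - sqrt(2)*k^3 - 9*k^2/4 + 7*sqrt(2)*k^2 + 9*sqrt(2)*k/4 + 63*k/4 - 63*sqrt(2)/4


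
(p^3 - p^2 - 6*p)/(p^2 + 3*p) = (p^2 - p - 6)/(p + 3)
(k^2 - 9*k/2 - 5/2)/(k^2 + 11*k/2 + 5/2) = (k - 5)/(k + 5)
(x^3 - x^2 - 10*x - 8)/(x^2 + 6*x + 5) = (x^2 - 2*x - 8)/(x + 5)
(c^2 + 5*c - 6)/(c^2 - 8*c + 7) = (c + 6)/(c - 7)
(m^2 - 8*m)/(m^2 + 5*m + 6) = m*(m - 8)/(m^2 + 5*m + 6)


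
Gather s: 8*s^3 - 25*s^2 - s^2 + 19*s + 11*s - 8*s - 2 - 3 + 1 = 8*s^3 - 26*s^2 + 22*s - 4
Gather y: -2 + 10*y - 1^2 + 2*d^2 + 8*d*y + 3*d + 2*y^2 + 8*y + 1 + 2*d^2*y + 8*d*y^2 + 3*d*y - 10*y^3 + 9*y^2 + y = 2*d^2 + 3*d - 10*y^3 + y^2*(8*d + 11) + y*(2*d^2 + 11*d + 19) - 2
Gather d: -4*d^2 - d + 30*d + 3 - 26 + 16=-4*d^2 + 29*d - 7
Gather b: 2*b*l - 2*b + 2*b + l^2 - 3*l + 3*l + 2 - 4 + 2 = 2*b*l + l^2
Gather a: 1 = 1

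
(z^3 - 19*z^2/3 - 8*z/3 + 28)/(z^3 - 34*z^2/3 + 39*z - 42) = (z + 2)/(z - 3)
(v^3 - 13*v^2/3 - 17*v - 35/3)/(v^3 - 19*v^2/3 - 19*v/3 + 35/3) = (v + 1)/(v - 1)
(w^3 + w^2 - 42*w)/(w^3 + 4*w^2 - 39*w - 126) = w/(w + 3)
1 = 1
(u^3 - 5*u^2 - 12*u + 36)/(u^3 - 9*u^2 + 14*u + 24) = (u^2 + u - 6)/(u^2 - 3*u - 4)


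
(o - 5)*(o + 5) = o^2 - 25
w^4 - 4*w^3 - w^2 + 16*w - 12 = (w - 3)*(w - 2)*(w - 1)*(w + 2)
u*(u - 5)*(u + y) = u^3 + u^2*y - 5*u^2 - 5*u*y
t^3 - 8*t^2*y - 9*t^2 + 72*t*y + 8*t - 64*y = (t - 8)*(t - 1)*(t - 8*y)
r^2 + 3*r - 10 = (r - 2)*(r + 5)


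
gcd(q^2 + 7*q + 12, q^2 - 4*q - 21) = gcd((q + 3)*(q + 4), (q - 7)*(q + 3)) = q + 3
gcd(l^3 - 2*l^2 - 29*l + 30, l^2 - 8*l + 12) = l - 6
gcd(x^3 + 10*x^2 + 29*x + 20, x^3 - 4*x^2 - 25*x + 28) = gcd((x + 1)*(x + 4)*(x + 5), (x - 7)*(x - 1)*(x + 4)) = x + 4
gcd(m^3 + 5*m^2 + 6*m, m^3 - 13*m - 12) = m + 3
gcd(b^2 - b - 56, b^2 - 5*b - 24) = b - 8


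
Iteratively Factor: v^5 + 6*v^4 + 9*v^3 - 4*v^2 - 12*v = (v + 3)*(v^4 + 3*v^3 - 4*v) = (v - 1)*(v + 3)*(v^3 + 4*v^2 + 4*v) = (v - 1)*(v + 2)*(v + 3)*(v^2 + 2*v) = (v - 1)*(v + 2)^2*(v + 3)*(v)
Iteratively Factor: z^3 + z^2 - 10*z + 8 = (z + 4)*(z^2 - 3*z + 2) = (z - 2)*(z + 4)*(z - 1)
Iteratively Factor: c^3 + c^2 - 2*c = (c)*(c^2 + c - 2) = c*(c + 2)*(c - 1)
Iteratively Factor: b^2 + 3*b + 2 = (b + 2)*(b + 1)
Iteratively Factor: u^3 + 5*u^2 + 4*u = (u + 4)*(u^2 + u) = u*(u + 4)*(u + 1)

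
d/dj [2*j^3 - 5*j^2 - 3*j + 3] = 6*j^2 - 10*j - 3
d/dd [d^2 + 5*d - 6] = 2*d + 5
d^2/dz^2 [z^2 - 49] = 2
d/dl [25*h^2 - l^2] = -2*l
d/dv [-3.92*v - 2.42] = -3.92000000000000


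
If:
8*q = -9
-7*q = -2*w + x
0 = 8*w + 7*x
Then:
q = -9/8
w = -441/176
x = 63/22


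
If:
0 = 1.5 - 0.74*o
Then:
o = 2.03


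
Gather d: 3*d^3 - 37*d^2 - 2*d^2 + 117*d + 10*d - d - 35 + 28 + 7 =3*d^3 - 39*d^2 + 126*d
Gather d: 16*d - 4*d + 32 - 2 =12*d + 30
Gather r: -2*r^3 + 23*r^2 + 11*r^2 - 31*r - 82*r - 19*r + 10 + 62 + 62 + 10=-2*r^3 + 34*r^2 - 132*r + 144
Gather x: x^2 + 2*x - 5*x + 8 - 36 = x^2 - 3*x - 28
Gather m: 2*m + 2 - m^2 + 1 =-m^2 + 2*m + 3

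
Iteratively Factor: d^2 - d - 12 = (d - 4)*(d + 3)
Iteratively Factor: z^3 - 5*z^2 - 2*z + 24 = (z - 3)*(z^2 - 2*z - 8) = (z - 3)*(z + 2)*(z - 4)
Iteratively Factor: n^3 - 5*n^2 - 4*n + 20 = (n + 2)*(n^2 - 7*n + 10) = (n - 5)*(n + 2)*(n - 2)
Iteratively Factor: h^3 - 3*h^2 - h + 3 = (h - 1)*(h^2 - 2*h - 3) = (h - 3)*(h - 1)*(h + 1)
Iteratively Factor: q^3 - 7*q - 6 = (q + 2)*(q^2 - 2*q - 3) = (q + 1)*(q + 2)*(q - 3)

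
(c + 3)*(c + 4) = c^2 + 7*c + 12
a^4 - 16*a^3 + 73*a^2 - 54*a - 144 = (a - 8)*(a - 6)*(a - 3)*(a + 1)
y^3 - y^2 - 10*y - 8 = (y - 4)*(y + 1)*(y + 2)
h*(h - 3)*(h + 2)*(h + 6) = h^4 + 5*h^3 - 12*h^2 - 36*h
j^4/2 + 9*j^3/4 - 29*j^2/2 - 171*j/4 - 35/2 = (j/2 + 1)*(j - 5)*(j + 1/2)*(j + 7)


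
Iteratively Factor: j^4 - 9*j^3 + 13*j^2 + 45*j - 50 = (j - 1)*(j^3 - 8*j^2 + 5*j + 50) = (j - 5)*(j - 1)*(j^2 - 3*j - 10) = (j - 5)*(j - 1)*(j + 2)*(j - 5)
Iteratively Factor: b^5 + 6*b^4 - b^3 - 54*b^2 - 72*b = (b)*(b^4 + 6*b^3 - b^2 - 54*b - 72) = b*(b - 3)*(b^3 + 9*b^2 + 26*b + 24) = b*(b - 3)*(b + 3)*(b^2 + 6*b + 8) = b*(b - 3)*(b + 3)*(b + 4)*(b + 2)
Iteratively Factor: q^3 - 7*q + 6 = (q - 2)*(q^2 + 2*q - 3) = (q - 2)*(q - 1)*(q + 3)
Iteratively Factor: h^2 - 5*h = (h)*(h - 5)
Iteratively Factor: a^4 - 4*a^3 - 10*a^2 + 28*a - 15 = (a - 1)*(a^3 - 3*a^2 - 13*a + 15) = (a - 1)^2*(a^2 - 2*a - 15) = (a - 5)*(a - 1)^2*(a + 3)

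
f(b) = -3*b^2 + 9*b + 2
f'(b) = 9 - 6*b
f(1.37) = 8.70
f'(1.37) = 0.78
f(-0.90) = -8.53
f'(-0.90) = 14.40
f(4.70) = -21.97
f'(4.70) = -19.20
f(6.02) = -52.54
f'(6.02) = -27.12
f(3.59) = -4.35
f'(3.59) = -12.54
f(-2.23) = -32.99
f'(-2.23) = 22.38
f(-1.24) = -13.77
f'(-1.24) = 16.44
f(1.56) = 8.74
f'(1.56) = -0.36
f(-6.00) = -160.00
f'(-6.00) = 45.00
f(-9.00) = -322.00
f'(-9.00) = 63.00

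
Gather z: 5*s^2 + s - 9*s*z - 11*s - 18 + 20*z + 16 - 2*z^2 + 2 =5*s^2 - 10*s - 2*z^2 + z*(20 - 9*s)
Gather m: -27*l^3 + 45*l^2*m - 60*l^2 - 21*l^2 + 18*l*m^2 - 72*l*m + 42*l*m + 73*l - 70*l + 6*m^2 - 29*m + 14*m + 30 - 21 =-27*l^3 - 81*l^2 + 3*l + m^2*(18*l + 6) + m*(45*l^2 - 30*l - 15) + 9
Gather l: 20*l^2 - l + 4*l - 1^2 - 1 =20*l^2 + 3*l - 2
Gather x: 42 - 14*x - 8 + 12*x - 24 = 10 - 2*x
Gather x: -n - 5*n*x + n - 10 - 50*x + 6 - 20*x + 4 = x*(-5*n - 70)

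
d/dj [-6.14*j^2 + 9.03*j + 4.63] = 9.03 - 12.28*j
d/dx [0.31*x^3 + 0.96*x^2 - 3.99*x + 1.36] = 0.93*x^2 + 1.92*x - 3.99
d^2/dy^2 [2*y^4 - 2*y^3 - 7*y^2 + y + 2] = 24*y^2 - 12*y - 14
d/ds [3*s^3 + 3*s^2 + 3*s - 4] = 9*s^2 + 6*s + 3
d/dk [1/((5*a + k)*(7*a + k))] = 2*(-6*a - k)/(1225*a^4 + 840*a^3*k + 214*a^2*k^2 + 24*a*k^3 + k^4)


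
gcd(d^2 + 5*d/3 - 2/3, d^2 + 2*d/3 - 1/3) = d - 1/3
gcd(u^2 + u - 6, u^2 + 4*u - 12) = u - 2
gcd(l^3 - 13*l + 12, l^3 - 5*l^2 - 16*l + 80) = l + 4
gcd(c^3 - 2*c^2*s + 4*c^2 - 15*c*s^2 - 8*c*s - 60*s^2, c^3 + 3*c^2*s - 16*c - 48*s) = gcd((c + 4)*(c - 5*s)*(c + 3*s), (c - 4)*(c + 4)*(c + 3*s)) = c^2 + 3*c*s + 4*c + 12*s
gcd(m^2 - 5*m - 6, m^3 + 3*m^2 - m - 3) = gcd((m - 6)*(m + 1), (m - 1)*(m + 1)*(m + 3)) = m + 1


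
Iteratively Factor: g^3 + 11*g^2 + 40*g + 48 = (g + 4)*(g^2 + 7*g + 12) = (g + 4)^2*(g + 3)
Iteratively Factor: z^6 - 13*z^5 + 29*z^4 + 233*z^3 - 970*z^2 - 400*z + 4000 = (z + 4)*(z^5 - 17*z^4 + 97*z^3 - 155*z^2 - 350*z + 1000) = (z - 5)*(z + 4)*(z^4 - 12*z^3 + 37*z^2 + 30*z - 200) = (z - 5)*(z + 2)*(z + 4)*(z^3 - 14*z^2 + 65*z - 100) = (z - 5)^2*(z + 2)*(z + 4)*(z^2 - 9*z + 20) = (z - 5)^2*(z - 4)*(z + 2)*(z + 4)*(z - 5)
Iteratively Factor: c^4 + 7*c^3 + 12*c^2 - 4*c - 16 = (c - 1)*(c^3 + 8*c^2 + 20*c + 16) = (c - 1)*(c + 2)*(c^2 + 6*c + 8) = (c - 1)*(c + 2)*(c + 4)*(c + 2)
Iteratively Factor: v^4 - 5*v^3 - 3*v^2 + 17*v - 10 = (v + 2)*(v^3 - 7*v^2 + 11*v - 5) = (v - 1)*(v + 2)*(v^2 - 6*v + 5) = (v - 1)^2*(v + 2)*(v - 5)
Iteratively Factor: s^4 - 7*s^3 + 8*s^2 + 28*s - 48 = (s - 2)*(s^3 - 5*s^2 - 2*s + 24) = (s - 2)*(s + 2)*(s^2 - 7*s + 12) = (s - 4)*(s - 2)*(s + 2)*(s - 3)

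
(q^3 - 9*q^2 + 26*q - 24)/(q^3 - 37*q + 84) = (q - 2)/(q + 7)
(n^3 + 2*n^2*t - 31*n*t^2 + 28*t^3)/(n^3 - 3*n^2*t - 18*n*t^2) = (-n^3 - 2*n^2*t + 31*n*t^2 - 28*t^3)/(n*(-n^2 + 3*n*t + 18*t^2))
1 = 1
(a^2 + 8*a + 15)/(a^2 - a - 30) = (a + 3)/(a - 6)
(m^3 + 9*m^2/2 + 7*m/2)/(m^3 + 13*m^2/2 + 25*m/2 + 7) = m/(m + 2)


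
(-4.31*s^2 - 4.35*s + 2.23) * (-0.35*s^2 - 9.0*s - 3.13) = 1.5085*s^4 + 40.3125*s^3 + 51.8598*s^2 - 6.4545*s - 6.9799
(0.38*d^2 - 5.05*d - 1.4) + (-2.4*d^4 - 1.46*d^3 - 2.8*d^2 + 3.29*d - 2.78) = -2.4*d^4 - 1.46*d^3 - 2.42*d^2 - 1.76*d - 4.18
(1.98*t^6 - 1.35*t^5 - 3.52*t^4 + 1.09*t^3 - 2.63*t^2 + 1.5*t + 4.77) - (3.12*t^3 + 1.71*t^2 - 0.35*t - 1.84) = 1.98*t^6 - 1.35*t^5 - 3.52*t^4 - 2.03*t^3 - 4.34*t^2 + 1.85*t + 6.61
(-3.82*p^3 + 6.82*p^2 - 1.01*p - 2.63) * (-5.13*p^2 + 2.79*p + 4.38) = 19.5966*p^5 - 45.6444*p^4 + 7.4775*p^3 + 40.5456*p^2 - 11.7615*p - 11.5194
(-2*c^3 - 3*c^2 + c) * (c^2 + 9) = -2*c^5 - 3*c^4 - 17*c^3 - 27*c^2 + 9*c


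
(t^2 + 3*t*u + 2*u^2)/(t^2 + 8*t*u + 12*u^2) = (t + u)/(t + 6*u)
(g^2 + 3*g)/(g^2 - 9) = g/(g - 3)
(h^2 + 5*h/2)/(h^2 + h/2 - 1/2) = h*(2*h + 5)/(2*h^2 + h - 1)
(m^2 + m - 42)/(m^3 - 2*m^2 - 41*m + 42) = (m^2 + m - 42)/(m^3 - 2*m^2 - 41*m + 42)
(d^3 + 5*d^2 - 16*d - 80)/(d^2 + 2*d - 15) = (d^2 - 16)/(d - 3)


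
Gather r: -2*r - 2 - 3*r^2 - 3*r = -3*r^2 - 5*r - 2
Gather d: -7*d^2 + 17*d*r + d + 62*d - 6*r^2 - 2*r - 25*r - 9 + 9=-7*d^2 + d*(17*r + 63) - 6*r^2 - 27*r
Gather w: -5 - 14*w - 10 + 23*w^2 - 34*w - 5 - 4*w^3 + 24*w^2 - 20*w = -4*w^3 + 47*w^2 - 68*w - 20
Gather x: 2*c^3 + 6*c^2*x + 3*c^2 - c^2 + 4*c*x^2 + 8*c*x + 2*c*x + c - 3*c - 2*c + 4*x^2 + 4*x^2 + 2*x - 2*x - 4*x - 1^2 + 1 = 2*c^3 + 2*c^2 - 4*c + x^2*(4*c + 8) + x*(6*c^2 + 10*c - 4)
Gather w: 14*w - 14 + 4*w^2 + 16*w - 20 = 4*w^2 + 30*w - 34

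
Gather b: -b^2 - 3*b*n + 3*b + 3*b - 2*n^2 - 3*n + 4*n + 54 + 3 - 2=-b^2 + b*(6 - 3*n) - 2*n^2 + n + 55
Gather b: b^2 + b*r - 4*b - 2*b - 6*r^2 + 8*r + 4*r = b^2 + b*(r - 6) - 6*r^2 + 12*r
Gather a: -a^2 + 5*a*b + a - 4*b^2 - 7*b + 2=-a^2 + a*(5*b + 1) - 4*b^2 - 7*b + 2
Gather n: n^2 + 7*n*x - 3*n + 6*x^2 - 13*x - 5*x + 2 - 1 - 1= n^2 + n*(7*x - 3) + 6*x^2 - 18*x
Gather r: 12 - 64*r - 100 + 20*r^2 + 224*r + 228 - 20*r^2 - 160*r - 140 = 0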